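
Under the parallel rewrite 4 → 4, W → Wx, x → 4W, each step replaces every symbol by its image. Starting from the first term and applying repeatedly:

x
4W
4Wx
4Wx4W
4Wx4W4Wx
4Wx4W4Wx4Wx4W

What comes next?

4Wx4W4Wx4Wx4W4Wx4W4Wx

Replace each of the 13 characters of 4Wx4W4Wx4Wx4W in place — 4 Wx 4W 4 Wx 4 Wx 4W 4 Wx 4W 4 Wx — and concatenate.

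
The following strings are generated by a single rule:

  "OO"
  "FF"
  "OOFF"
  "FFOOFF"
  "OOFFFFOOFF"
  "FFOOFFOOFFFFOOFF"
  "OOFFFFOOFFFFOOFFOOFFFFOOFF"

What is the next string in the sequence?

From term 3 onward, concatenate the second-to-last term with the last: OO·FF = OOFF, FF·OOFF = FFOOFF, …
The next term joins FFOOFFOOFFFFOOFF and OOFFFFOOFFFFOOFFOOFFFFOOFF.

FFOOFFOOFFFFOOFFOOFFFFOOFFFFOOFFOOFFFFOOFF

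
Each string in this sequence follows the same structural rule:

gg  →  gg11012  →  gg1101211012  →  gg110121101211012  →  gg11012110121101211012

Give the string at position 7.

gg110121101211012110121101211012

The strings grow by a fixed suffix 11012 each time.
From gg11012110121101211012, 2 further steps: gg11012110121101211012 → gg1101211012110121101211012 → (answer).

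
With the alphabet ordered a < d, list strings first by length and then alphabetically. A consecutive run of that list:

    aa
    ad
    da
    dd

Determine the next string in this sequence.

aaa

dd is the last string of length 2, so the next is the first of length 3: a repeated 3 times.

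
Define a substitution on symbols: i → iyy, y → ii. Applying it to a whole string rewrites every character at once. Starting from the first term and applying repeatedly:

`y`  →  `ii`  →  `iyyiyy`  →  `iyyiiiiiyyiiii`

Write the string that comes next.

iyyiiiiiyyiyyiyyiyyiyyiiiiiyyiyyiyyiyy

Applying the rule to each of the 14 symbols of iyyiiiiiyyiiii gives the pieces iyy ii ii iyy iyy iyy iyy iyy ii ii iyy iyy iyy iyy, which concatenate to the answer.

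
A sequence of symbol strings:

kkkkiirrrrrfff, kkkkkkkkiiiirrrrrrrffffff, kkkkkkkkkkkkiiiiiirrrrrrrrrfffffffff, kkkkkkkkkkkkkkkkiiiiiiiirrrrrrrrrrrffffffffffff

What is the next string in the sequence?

kkkkkkkkkkkkkkkkkkkkiiiiiiiiiirrrrrrrrrrrrrfffffffffffffff

Reading off run lengths: k runs 4, 8, 12, 16; i runs 2, 4, 6, 8; r runs 5, 7, 9, 11; f runs 3, 6, 9, 12 — each is linear in n (n = 1, 2, …).
At n = 5 the blocks have lengths 20, 10, 13, 15.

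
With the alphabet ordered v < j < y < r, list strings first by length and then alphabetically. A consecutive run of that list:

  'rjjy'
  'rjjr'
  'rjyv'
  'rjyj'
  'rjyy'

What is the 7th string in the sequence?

Stepping forward 2 times from rjyy: rjyy → rjyr, then the target.

rjrv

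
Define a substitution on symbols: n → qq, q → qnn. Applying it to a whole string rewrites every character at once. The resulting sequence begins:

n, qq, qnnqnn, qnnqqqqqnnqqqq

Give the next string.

Rewriting the 14 symbols of qnnqqqqqnnqqqq one by one yields qnn qq qq qnn qnn qnn qnn qnn qq qq qnn qnn qnn qnn; concatenated:

qnnqqqqqnnqnnqnnqnnqnnqqqqqnnqnnqnnqnn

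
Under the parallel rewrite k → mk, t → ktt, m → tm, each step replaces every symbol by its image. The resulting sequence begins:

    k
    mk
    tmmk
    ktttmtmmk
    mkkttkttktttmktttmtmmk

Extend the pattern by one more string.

tmmkmkkttkttmkkttkttmkkttkttktttmmkkttkttktttmktttmtmmk

Applying the rule to each of the 22 symbols of mkkttkttktttmktttmtmmk gives the pieces tm mk mk ktt ktt mk ktt ktt mk ktt ktt ktt tm mk ktt ktt ktt tm ktt tm tm mk, which concatenate to the answer.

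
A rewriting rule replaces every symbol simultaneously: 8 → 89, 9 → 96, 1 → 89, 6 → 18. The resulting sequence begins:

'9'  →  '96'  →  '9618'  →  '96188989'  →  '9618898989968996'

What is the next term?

Rewriting the 16 symbols of 9618898989968996 one by one yields 96 18 89 89 89 96 89 96 89 96 96 18 89 96 96 18; concatenated:

96188989899689968996961889969618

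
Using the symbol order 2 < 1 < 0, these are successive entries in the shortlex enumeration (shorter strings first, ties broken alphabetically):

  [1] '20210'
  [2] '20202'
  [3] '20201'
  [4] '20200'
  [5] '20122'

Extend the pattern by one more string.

20121

Find the rightmost character of 20122 below 0, bump it to the next letter, and reset everything to its right to 2.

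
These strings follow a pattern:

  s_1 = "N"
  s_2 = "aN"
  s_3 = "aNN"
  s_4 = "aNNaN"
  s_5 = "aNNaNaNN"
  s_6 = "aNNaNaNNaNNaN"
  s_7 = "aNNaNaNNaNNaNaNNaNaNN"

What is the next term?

aNNaNaNNaNNaNaNNaNaNNaNNaNaNNaNNaN

Each term (from the third on) is the previous term followed by the one before it: term 3 = aN·N = aNN.
So term 8 is aNNaNaNNaNNaNaNNaNaNN·aNNaNaNNaNNaN.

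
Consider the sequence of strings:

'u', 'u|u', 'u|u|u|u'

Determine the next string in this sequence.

Each string is two copies of the previous one joined by '|'.
So the next term is two copies of u|u|u|u with '|' between the halves.

u|u|u|u|u|u|u|u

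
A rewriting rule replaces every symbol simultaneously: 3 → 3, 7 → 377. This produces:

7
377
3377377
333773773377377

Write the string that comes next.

3333773773377377333773773377377

Applying the rule to each of the 15 symbols of 333773773377377 gives the pieces 3 3 3 377 377 3 377 377 3 3 377 377 3 377 377, which concatenate to the answer.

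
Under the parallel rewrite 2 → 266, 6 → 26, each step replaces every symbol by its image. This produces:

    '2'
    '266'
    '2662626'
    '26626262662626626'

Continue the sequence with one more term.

Rewriting the 17 symbols of 26626262662626626 one by one yields 266 26 26 266 26 266 26 266 26 26 266 26 266 26 26 266 26; concatenated:

26626262662626626266262626626266262626626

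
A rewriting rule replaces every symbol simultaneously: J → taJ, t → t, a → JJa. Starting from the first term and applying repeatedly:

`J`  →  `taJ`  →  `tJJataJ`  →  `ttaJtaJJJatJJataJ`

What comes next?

Rewriting the 17 symbols of ttaJtaJJJatJJataJ one by one yields t t JJa taJ t JJa taJ taJ taJ JJa t taJ taJ JJa t JJa taJ; concatenated:

ttJJataJtJJataJtaJtaJJJattaJtaJJJatJJataJ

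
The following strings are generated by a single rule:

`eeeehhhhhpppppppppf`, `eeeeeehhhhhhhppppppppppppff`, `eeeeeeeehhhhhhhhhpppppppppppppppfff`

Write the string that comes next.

Reading off run lengths: e runs 4, 6, 8; h runs 5, 7, 9; p runs 9, 12, 15; f runs 1, 2, 3 — each is linear in n, where the shown terms are n = 2, 3, 4.
At n = 5 the blocks have lengths 10, 11, 18, 4.

eeeeeeeeeehhhhhhhhhhhppppppppppppppppppffff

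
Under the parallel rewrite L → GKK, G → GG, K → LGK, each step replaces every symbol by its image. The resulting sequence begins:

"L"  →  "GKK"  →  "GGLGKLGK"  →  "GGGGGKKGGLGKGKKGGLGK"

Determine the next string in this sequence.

φ(GGGGGKKGGLGKGKKGGLGK) expands symbol-by-symbol to GG GG GG GG GG LGK LGK GG GG GKK GG LGK GG LGK LGK GG GG GKK GG LGK; joining the 20 pieces gives the next term.

GGGGGGGGGGLGKLGKGGGGGKKGGLGKGGLGKLGKGGGGGKKGGLGK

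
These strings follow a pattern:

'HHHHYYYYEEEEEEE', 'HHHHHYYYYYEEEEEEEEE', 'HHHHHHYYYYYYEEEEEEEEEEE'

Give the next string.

Each string has the form H^{n+1} Y^{n+1} E^{2n+1}, where the shown terms are n = 3, 4, 5.
Setting n = 6 gives 7, 7, 13 characters in each block.

HHHHHHHYYYYYYYEEEEEEEEEEEEE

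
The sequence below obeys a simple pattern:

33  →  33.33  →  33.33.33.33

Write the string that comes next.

Every step duplicates the string with '.' between the halves.
So the next term is two copies of 33.33.33.33 with '.' between the halves.

33.33.33.33.33.33.33.33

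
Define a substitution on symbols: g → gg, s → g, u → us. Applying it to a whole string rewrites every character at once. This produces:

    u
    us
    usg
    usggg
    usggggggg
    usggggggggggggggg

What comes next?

φ(usggggggggggggggg) expands symbol-by-symbol to us g gg gg gg gg gg gg gg gg gg gg gg gg gg gg gg; joining the 17 pieces gives the next term.

usggggggggggggggggggggggggggggggg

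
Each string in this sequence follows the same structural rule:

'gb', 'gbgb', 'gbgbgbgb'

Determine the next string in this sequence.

Every step duplicates the string.
Doubling gbgbgbgb:

gbgbgbgbgbgbgbgb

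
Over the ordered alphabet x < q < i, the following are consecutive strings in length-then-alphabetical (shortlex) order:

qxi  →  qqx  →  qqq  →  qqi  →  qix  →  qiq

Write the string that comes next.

qii

The successor of qiq increments the rightmost position that isn't already i and resets every position after it to x.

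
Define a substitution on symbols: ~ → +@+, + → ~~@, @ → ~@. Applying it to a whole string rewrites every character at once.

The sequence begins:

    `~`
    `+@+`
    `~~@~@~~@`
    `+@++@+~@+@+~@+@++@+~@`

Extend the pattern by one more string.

φ(+@++@+~@+@+~@+@++@+~@) expands symbol-by-symbol to ~~@ ~@ ~~@ ~~@ ~@ ~~@ +@+ ~@ ~~@ ~@ ~~@ +@+ ~@ ~~@ ~@ ~~@ ~~@ ~@ ~~@ +@+ ~@; joining the 21 pieces gives the next term.

~~@~@~~@~~@~@~~@+@+~@~~@~@~~@+@+~@~~@~@~~@~~@~@~~@+@+~@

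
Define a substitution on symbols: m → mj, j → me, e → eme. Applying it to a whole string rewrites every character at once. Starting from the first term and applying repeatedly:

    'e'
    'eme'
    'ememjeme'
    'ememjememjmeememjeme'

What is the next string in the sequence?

ememjememjmeememjememjmemjemeememjememjmeememjeme

Applying the rule to each of the 20 symbols of ememjememjmeememjeme gives the pieces eme mj eme mj me eme mj eme mj me mj eme eme mj eme mj me eme mj eme, which concatenate to the answer.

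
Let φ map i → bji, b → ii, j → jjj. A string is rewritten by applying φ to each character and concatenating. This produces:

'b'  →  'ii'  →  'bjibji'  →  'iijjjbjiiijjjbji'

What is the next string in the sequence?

Replace each of the 16 characters of iijjjbjiiijjjbji in place — bji bji jjj jjj jjj ii jjj bji bji bji jjj jjj jjj ii jjj bji — and concatenate.

bjibjijjjjjjjjjiijjjbjibjibjijjjjjjjjjiijjjbji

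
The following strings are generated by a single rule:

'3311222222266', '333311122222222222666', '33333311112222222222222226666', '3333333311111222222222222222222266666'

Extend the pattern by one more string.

333333333311111122222222222222222222222666666

Reading off run lengths: 3 runs 2, 4, 6, 8; 1 runs 2, 3, 4, 5; 2 runs 7, 11, 15, 19; 6 runs 2, 3, 4, 5 — each is linear in n, where the shown terms are n = 2, 3, 4, 5.
Setting n = 6 gives 10, 6, 23, 6 characters in each block.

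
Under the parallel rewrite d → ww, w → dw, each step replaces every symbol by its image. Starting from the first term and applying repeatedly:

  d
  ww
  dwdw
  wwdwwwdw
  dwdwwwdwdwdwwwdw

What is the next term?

Applying the rule to each of the 16 symbols of dwdwwwdwdwdwwwdw gives the pieces ww dw ww dw dw dw ww dw ww dw ww dw dw dw ww dw, which concatenate to the answer.

wwdwwwdwdwdwwwdwwwdwwwdwdwdwwwdw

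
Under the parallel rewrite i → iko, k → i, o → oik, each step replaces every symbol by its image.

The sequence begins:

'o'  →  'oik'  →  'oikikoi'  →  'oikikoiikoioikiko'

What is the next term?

oikikoiikoioikikoikoioikikooikikoiikoioik

Applying the rule to each of the 17 symbols of oikikoiikoioikiko gives the pieces oik iko i iko i oik iko iko i oik iko oik iko i iko i oik, which concatenate to the answer.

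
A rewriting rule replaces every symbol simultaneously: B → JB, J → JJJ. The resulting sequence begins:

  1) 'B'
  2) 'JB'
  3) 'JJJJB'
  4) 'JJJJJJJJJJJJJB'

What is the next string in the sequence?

JJJJJJJJJJJJJJJJJJJJJJJJJJJJJJJJJJJJJJJJB

Replace each of the 14 characters of JJJJJJJJJJJJJB in place — JJJ JJJ JJJ JJJ JJJ JJJ JJJ JJJ JJJ JJJ JJJ JJJ JJJ JB — and concatenate.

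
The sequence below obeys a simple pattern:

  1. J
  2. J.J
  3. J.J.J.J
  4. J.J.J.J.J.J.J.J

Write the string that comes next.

Each string is two copies of the previous one joined by '.'.
Doubling J.J.J.J.J.J.J.J with '.' between the halves:

J.J.J.J.J.J.J.J.J.J.J.J.J.J.J.J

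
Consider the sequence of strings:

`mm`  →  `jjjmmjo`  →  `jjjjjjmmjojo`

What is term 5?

jjjjjjjjjjjjmmjojojojo

Each term wraps the previous one in jjj on the left and jo on the right.
From jjjjjjmmjojo, 2 further steps: jjjjjjmmjojo → jjjjjjjjjmmjojojo → (answer).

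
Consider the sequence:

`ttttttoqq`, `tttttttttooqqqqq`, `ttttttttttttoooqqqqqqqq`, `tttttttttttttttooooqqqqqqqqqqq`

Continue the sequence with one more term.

ttttttttttttttttttoooooqqqqqqqqqqqqqq

The n-th term is 3n+3 t's then n o's then 3n-1 q's (n = 1, 2, …).
Setting n = 5 gives 18, 5, 14 characters in each block.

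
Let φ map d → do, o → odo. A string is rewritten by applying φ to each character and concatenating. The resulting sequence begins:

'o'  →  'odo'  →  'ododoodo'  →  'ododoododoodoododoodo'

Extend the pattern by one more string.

Applying the rule to each of the 21 symbols of ododoododoodoododoodo gives the pieces odo do odo do odo odo do odo do odo odo do odo odo do odo do odo odo do odo, which concatenate to the answer.

ododoododoodoododoododoodoododoodoododoododoodoododoodo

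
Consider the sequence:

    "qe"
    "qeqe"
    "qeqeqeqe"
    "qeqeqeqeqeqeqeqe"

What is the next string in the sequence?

s(k+1) = s(k)·s(k) — each term doubles the last.
So the next term is two copies of qeqeqeqeqeqeqeqe.

qeqeqeqeqeqeqeqeqeqeqeqeqeqeqeqe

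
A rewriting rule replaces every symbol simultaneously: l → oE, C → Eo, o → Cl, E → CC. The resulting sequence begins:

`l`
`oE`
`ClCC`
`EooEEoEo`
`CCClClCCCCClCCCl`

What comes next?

EoEoEooEEooEEoEoEoEoEooEEoEoEooE

φ(CCClClCCCCClCCCl) expands symbol-by-symbol to Eo Eo Eo oE Eo oE Eo Eo Eo Eo Eo oE Eo Eo Eo oE; joining the 16 pieces gives the next term.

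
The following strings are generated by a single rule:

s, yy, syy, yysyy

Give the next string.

Each term (from the third on) is the two preceding terms concatenated in order: term 3 = s·yy = syy.
The next term joins syy and yysyy.

syyyysyy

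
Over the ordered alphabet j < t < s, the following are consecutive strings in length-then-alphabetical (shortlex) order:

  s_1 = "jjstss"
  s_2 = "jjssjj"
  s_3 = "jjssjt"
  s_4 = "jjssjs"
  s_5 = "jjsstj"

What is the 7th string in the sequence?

Continuing the enumeration 2 steps past jjsstj: jjsstj → jjsstt → (answer).

jjssts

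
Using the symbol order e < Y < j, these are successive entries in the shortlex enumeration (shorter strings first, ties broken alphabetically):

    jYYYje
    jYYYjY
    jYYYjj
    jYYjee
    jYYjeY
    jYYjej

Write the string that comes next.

jYYjYe

Treat jYYjej as a base-3 numeral over the given alphabet and add one, carrying through any trailing j's.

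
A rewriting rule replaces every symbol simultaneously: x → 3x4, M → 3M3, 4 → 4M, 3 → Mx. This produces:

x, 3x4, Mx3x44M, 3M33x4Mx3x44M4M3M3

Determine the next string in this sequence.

Mx3M3MxMx3x44M3M33x4Mx3x44M4M3M34M3M3Mx3M3Mx

Replace each of the 18 characters of 3M33x4Mx3x44M4M3M3 in place — Mx 3M3 Mx Mx 3x4 4M 3M3 3x4 Mx 3x4 4M 4M 3M3 4M 3M3 Mx 3M3 Mx — and concatenate.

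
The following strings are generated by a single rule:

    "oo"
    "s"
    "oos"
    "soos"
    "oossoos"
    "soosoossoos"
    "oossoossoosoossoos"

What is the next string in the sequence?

soosoossoosoossoossoosoossoos

From term 3 onward, concatenate the second-to-last term with the last: oo·s = oos, s·oos = soos, …
So term 8 is soosoossoos·oossoossoosoossoos.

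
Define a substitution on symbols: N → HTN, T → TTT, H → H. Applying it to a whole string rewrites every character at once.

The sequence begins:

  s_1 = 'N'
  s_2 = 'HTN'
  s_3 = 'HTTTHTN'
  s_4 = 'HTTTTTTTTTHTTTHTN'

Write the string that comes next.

HTTTTTTTTTTTTTTTTTTTTTTTTTTTHTTTTTTTTTHTTTHTN

Replace each of the 17 characters of HTTTTTTTTTHTTTHTN in place — H TTT TTT TTT TTT TTT TTT TTT TTT TTT H TTT TTT TTT H TTT HTN — and concatenate.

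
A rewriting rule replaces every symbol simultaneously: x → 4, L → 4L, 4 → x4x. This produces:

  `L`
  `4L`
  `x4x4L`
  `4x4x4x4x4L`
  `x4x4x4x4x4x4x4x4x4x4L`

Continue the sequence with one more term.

Applying the rule to each of the 21 symbols of x4x4x4x4x4x4x4x4x4x4L gives the pieces 4 x4x 4 x4x 4 x4x 4 x4x 4 x4x 4 x4x 4 x4x 4 x4x 4 x4x 4 x4x 4L, which concatenate to the answer.

4x4x4x4x4x4x4x4x4x4x4x4x4x4x4x4x4x4x4x4x4L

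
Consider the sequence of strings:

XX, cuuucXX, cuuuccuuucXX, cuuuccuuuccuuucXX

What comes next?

The strings grow by a fixed prefix cuuuc each time.
Applying this once more to cuuuccuuuccuuucXX:

cuuuccuuuccuuuccuuucXX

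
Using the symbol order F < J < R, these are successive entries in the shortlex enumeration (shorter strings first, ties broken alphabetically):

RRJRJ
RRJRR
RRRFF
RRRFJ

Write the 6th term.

Continuing the enumeration 2 steps past RRRFJ: RRRFJ → RRRFR → (answer).

RRRJF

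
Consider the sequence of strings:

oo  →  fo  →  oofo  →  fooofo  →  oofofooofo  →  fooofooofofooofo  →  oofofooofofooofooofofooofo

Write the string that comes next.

fooofooofofooofooofofooofofooofooofofooofo

Each term (from the third on) is the two preceding terms concatenated in order: term 3 = oo·fo = oofo.
The next term joins fooofooofofooofo and oofofooofofooofooofofooofo.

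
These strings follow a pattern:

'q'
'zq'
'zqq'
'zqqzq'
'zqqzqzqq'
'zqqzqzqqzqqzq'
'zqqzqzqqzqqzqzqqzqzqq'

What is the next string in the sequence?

From term 3 onward, concatenate the last term with the second-to-last: zq·q = zqq, zqq·zq = zqqzq, …
So term 8 is zqqzqzqqzqqzqzqqzqzqq·zqqzqzqqzqqzq.

zqqzqzqqzqqzqzqqzqzqqzqqzqzqqzqqzq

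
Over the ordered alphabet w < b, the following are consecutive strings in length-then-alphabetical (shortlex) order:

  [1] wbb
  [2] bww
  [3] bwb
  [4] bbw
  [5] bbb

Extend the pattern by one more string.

After bbb the length-3 strings are exhausted; the first length-4 string is 4 copies of w.

wwww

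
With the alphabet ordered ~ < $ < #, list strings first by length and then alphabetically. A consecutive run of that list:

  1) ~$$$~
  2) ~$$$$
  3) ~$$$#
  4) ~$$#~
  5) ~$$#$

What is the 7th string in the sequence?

Stepping forward 2 times from ~$$#$: ~$$#$ → ~$$##, then the target.

~$#~~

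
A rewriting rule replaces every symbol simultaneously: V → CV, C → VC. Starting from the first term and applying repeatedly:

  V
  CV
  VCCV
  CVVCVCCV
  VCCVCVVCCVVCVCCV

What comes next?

Rewriting the 16 symbols of VCCVCVVCCVVCVCCV one by one yields CV VC VC CV VC CV CV VC VC CV CV VC CV VC VC CV; concatenated:

CVVCVCCVVCCVCVVCVCCVCVVCCVVCVCCV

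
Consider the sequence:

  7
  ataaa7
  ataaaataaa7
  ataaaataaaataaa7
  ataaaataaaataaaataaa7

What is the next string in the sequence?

Every step adds ataaa at the front: s(k+1) = ataaa·s(k).
Applying this once more to ataaaataaaataaaataaa7:

ataaaataaaataaaataaaataaa7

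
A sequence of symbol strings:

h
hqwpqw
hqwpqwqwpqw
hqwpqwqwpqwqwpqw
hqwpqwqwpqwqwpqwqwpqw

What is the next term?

Each term is the previous one with qwpqw appended.
One more step from hqwpqwqwpqwqwpqwqwpqw gives the answer.

hqwpqwqwpqwqwpqwqwpqwqwpqw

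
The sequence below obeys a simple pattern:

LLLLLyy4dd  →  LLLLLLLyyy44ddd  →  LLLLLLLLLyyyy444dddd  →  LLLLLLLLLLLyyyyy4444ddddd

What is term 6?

LLLLLLLLLLLLLLLyyyyyyy444444ddddddd

Term n consists of 2n+1 L's, followed by n y's, followed by n-1 4's, followed by n d's, where the shown terms are n = 2, 3, 4, 5.
At n = 7 the blocks have lengths 15, 7, 6, 7.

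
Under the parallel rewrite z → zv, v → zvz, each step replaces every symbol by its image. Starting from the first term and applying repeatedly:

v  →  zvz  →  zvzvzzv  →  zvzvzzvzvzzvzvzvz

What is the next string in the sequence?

φ(zvzvzzvzvzzvzvzvz) expands symbol-by-symbol to zv zvz zv zvz zv zv zvz zv zvz zv zv zvz zv zvz zv zvz zv; joining the 17 pieces gives the next term.

zvzvzzvzvzzvzvzvzzvzvzzvzvzvzzvzvzzvzvzzv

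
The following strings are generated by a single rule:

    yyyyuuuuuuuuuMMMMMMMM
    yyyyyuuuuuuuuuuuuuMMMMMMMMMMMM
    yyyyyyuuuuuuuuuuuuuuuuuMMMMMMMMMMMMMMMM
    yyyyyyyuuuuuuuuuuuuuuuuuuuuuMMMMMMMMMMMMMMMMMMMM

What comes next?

yyyyyyyyuuuuuuuuuuuuuuuuuuuuuuuuuMMMMMMMMMMMMMMMMMMMMMMMM

Reading off run lengths: y runs 4, 5, 6, 7; u runs 9, 13, 17, 21; M runs 8, 12, 16, 20 — each is linear in n, where the shown terms are n = 2, 3, 4, 5.
At n = 6 the blocks have lengths 8, 25, 24.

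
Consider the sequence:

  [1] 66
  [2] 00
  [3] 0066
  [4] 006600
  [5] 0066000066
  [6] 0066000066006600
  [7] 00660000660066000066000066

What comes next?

006600006600660000660000660066000066006600

From term 3 onward, concatenate the last term with the second-to-last: 00·66 = 0066, 0066·00 = 006600, …
So term 8 is 00660000660066000066000066·0066000066006600.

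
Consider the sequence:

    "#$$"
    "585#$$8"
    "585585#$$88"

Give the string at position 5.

Each term wraps the previous one in 585 on the left and 8 on the right.
From 585585#$$88, 2 further steps: 585585#$$88 → 585585585#$$888 → (answer).

585585585585#$$8888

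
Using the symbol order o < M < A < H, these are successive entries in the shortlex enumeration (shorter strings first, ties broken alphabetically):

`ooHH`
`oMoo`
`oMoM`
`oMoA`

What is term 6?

Advancing 2 positions from oMoA through oMoA → oMoH reaches term 6.

oMMo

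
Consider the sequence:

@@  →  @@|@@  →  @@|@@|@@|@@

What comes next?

@@|@@|@@|@@|@@|@@|@@|@@

s(k+1) = s(k)·|·s(k) — each term doubles the last with '|' between the halves.
One more doubling of @@|@@|@@|@@ gives the answer.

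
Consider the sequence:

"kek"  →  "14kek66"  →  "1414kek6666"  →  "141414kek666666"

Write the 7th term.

Each term wraps the previous one in 14 on the left and 66 on the right.
From 141414kek666666, 3 further steps: 141414kek666666 → 14141414kek66666666 → 1414141414kek6666666666 → (answer).

141414141414kek666666666666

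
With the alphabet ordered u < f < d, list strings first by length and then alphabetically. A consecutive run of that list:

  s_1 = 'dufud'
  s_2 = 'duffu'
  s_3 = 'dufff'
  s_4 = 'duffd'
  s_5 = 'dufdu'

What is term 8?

Stepping forward 3 times from dufdu: dufdu → dufdf → dufdd, then the target.

duduu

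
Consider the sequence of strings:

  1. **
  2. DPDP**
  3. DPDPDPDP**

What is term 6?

Each term is the previous one with DPDP prepended.
From DPDPDPDP**, 3 further steps: DPDPDPDP** → DPDPDPDPDPDP** → DPDPDPDPDPDPDPDP** → (answer).

DPDPDPDPDPDPDPDPDPDP**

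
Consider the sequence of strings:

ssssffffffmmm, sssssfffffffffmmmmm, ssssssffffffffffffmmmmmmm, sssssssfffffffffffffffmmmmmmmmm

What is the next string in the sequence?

Reading off run lengths: s runs 4, 5, 6, 7; f runs 6, 9, 12, 15; m runs 3, 5, 7, 9 — each is linear in n, where the shown terms are n = 2, 3, 4, 5.
At n = 6 the blocks have lengths 8, 18, 11.

ssssssssffffffffffffffffffmmmmmmmmmmm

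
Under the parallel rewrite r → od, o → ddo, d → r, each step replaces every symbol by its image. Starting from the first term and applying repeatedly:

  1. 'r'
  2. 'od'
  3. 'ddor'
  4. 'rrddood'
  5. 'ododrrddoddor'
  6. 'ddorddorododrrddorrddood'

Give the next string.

Rewriting the 24 symbols of ddorddorododrrddorrddood one by one yields r r ddo od r r ddo od ddo r ddo r od od r r ddo od od r r ddo ddo r; concatenated:

rrddoodrrddoodddorddorododrrddoododrrddoddor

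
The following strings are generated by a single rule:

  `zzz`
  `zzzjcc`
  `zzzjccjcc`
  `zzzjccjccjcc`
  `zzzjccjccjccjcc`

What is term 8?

The strings grow by a fixed suffix jcc each time.
From zzzjccjccjccjcc, 3 further steps: zzzjccjccjccjcc → zzzjccjccjccjccjcc → zzzjccjccjccjccjccjcc → (answer).

zzzjccjccjccjccjccjccjcc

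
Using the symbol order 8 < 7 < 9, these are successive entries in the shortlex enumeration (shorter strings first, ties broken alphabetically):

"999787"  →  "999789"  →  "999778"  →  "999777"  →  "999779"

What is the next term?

The successor of 999779 increments the rightmost position that isn't already 9 and resets every position after it to 8.

999798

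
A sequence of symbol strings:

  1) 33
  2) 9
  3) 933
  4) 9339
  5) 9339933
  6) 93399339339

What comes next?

933993393399339933

Each term (from the third on) is the previous term followed by the one before it: term 3 = 9·33 = 933.
Continuing: 93399339339 · 9339933 gives term 7.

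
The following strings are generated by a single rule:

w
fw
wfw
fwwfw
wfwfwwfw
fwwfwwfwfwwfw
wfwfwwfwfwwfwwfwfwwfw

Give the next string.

From term 3 onward, concatenate the second-to-last term with the last: w·fw = wfw, fw·wfw = fwwfw, …
The next term joins fwwfwwfwfwwfw and wfwfwwfwfwwfwwfwfwwfw.

fwwfwwfwfwwfwwfwfwwfwfwwfwwfwfwwfw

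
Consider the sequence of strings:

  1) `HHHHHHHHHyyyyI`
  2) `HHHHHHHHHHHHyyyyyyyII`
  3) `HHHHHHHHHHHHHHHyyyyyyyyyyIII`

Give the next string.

HHHHHHHHHHHHHHHHHHyyyyyyyyyyyyyIIII

Term n consists of 3n+3 H's, followed by 3n-2 y's, followed by n-1 I's, where the shown terms are n = 2, 3, 4.
For the next term, n = 5, so the run lengths are 18, 13, 4.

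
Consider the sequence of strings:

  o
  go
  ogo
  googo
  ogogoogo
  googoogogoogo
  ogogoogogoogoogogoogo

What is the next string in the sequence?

googoogogoogoogogoogogoogoogogoogo

Each term (from the third on) is the two preceding terms concatenated in order: term 3 = o·go = ogo.
Continuing: googoogogoogo · ogogoogogoogoogogoogo gives term 8.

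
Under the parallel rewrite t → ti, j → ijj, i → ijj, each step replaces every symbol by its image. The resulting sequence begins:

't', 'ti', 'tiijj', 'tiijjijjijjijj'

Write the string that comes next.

tiijjijjijjijjijjijjijjijjijjijjijjijjijj

φ(tiijjijjijjijj) expands symbol-by-symbol to ti ijj ijj ijj ijj ijj ijj ijj ijj ijj ijj ijj ijj ijj; joining the 14 pieces gives the next term.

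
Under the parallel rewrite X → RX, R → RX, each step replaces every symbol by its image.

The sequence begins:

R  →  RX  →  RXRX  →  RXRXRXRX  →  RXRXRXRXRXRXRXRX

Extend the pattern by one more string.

RXRXRXRXRXRXRXRXRXRXRXRXRXRXRXRX

Applying the rule to each of the 16 symbols of RXRXRXRXRXRXRXRX gives the pieces RX RX RX RX RX RX RX RX RX RX RX RX RX RX RX RX, which concatenate to the answer.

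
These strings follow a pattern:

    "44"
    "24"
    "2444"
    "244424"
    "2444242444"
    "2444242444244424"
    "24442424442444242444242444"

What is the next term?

This is a Fibonacci-style word recurrence s(k) = s(k−1)·s(k−2): e.g. 24·44 = 2444.
So term 8 is 24442424442444242444242444·2444242444244424.

244424244424442424442424442444242444244424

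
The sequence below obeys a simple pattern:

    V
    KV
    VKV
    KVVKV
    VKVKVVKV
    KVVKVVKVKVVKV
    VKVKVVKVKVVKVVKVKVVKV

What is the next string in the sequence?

This is a Fibonacci-style word recurrence s(k) = s(k−2)·s(k−1): e.g. V·KV = VKV.
So term 8 is KVVKVVKVKVVKV·VKVKVVKVKVVKVVKVKVVKV.

KVVKVVKVKVVKVVKVKVVKVKVVKVVKVKVVKV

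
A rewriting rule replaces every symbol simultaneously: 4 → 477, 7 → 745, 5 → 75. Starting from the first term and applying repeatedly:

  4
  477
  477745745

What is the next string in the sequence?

Expanding 477745745: 4→477, 7→745, 7→745, 7→745, 4→477, 5→75, 7→745, 4→477, 5→75. Concatenated: 477 745 745 745 477 75 745 477 75.

4777457457454777574547775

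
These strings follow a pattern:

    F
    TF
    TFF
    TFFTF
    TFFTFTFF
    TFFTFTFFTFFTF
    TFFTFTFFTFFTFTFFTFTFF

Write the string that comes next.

TFFTFTFFTFFTFTFFTFTFFTFFTFTFFTFFTF

From term 3 onward, concatenate the last term with the second-to-last: TF·F = TFF, TFF·TF = TFFTF, …
Continuing: TFFTFTFFTFFTFTFFTFTFF · TFFTFTFFTFFTF gives term 8.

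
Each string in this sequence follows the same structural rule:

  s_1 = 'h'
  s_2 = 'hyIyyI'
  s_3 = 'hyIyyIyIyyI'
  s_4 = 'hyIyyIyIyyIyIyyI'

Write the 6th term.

Every step adds yIyyI to the end: s(k+1) = s(k)·yIyyI.
From hyIyyIyIyyIyIyyI, 2 further steps: hyIyyIyIyyIyIyyI → hyIyyIyIyyIyIyyIyIyyI → (answer).

hyIyyIyIyyIyIyyIyIyyIyIyyI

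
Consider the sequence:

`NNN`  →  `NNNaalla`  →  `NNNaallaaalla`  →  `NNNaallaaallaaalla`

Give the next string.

The strings grow by a fixed suffix aalla each time.
One more step from NNNaallaaallaaalla gives the answer.

NNNaallaaallaaallaaalla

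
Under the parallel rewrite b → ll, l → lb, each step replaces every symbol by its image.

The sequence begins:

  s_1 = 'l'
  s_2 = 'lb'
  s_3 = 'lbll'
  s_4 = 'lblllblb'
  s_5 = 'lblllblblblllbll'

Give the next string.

lblllblblblllblllblllblblblllblb

φ(lblllblblblllbll) expands symbol-by-symbol to lb ll lb lb lb ll lb ll lb ll lb lb lb ll lb lb; joining the 16 pieces gives the next term.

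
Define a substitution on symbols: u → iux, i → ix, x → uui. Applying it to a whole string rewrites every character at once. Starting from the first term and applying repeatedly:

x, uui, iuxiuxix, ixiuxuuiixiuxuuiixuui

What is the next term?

Rewriting the 21 symbols of ixiuxuuiixiuxuuiixuui one by one yields ix uui ix iux uui iux iux ix ix uui ix iux uui iux iux ix ix uui iux iux ix; concatenated:

ixuuiixiuxuuiiuxiuxixixuuiixiuxuuiiuxiuxixixuuiiuxiuxix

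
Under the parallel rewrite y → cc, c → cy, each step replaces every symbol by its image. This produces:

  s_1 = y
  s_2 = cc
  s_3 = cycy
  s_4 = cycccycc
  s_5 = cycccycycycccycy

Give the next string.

Rewriting the 16 symbols of cycccycycycccycy one by one yields cy cc cy cy cy cc cy cc cy cc cy cy cy cc cy cc; concatenated:

cycccycycycccycccycccycycycccycc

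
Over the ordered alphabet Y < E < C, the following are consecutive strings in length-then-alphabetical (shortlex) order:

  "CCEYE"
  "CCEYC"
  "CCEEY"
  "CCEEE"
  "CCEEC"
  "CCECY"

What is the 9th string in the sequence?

CCCYY

Stepping forward 3 times from CCECY: CCECY → CCECE → CCECC, then the target.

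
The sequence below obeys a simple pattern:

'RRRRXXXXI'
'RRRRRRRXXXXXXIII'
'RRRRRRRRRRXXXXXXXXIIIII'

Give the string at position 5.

RRRRRRRRRRRRRRRRXXXXXXXXXXXXIIIIIIIII

Each string has the form R^{3n+1} X^{2n+2} I^{2n-1} (n = 1, 2, …).
At n = 5 the blocks have lengths 16, 12, 9.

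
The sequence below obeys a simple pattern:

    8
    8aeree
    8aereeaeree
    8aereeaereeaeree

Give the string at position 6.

8aereeaereeaereeaereeaeree

Every step adds aeree to the end: s(k+1) = s(k)·aeree.
From 8aereeaereeaeree, 2 further steps: 8aereeaereeaeree → 8aereeaereeaereeaeree → (answer).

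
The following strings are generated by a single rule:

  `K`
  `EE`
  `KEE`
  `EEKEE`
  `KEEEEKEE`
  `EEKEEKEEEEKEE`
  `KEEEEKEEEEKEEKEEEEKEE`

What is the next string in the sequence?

EEKEEKEEEEKEEKEEEEKEEEEKEEKEEEEKEE

This is a Fibonacci-style word recurrence s(k) = s(k−2)·s(k−1): e.g. K·EE = KEE.
Continuing: EEKEEKEEEEKEE · KEEEEKEEEEKEEKEEEEKEE gives term 8.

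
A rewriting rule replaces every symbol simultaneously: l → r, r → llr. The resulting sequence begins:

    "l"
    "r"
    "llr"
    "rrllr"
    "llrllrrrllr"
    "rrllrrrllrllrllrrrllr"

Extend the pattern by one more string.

Replace each of the 21 characters of rrllrrrllrllrllrrrllr in place — llr llr r r llr llr llr r r llr r r llr r r llr llr llr r r llr — and concatenate.

llrllrrrllrllrllrrrllrrrllrrrllrllrllrrrllr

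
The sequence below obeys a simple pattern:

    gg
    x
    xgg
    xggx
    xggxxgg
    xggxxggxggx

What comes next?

From term 3 onward, concatenate the last term with the second-to-last: x·gg = xgg, xgg·x = xggx, …
The next term joins xggxxggxggx and xggxxgg.

xggxxggxggxxggxxgg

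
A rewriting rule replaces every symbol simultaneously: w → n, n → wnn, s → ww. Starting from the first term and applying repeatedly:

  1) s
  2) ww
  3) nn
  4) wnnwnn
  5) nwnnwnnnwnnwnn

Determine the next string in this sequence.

wnnnwnnwnnnwnnwnnwnnnwnnwnnnwnnwnn

Applying the rule to each of the 14 symbols of nwnnwnnnwnnwnn gives the pieces wnn n wnn wnn n wnn wnn wnn n wnn wnn n wnn wnn, which concatenate to the answer.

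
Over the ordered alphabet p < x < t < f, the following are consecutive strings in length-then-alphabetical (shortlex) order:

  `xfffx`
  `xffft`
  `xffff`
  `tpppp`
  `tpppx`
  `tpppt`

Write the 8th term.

tppxp

Continuing the enumeration 2 steps past tpppt: tpppt → tpppf → (answer).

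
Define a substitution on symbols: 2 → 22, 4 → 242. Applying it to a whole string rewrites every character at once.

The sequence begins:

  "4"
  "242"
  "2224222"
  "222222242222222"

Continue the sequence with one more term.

Rewriting the 15 symbols of 222222242222222 one by one yields 22 22 22 22 22 22 22 242 22 22 22 22 22 22 22; concatenated:

2222222222222224222222222222222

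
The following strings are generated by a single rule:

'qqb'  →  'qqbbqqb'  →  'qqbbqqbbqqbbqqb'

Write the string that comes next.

Each string is two copies of the previous one joined by 'b'.
So the next term is two copies of qqbbqqbbqqbbqqb with 'b' between the halves.

qqbbqqbbqqbbqqbbqqbbqqbbqqbbqqb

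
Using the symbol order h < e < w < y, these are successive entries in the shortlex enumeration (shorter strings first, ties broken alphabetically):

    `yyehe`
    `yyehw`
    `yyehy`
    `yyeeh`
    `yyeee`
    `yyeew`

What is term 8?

yyewh

Stepping forward 2 times from yyeew: yyeew → yyeey, then the target.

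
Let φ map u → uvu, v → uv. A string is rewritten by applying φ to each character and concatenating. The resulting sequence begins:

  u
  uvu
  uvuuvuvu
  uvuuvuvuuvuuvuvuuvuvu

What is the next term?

Applying the rule to each of the 21 symbols of uvuuvuvuuvuuvuvuuvuvu gives the pieces uvu uv uvu uvu uv uvu uv uvu uvu uv uvu uvu uv uvu uv uvu uvu uv uvu uv uvu, which concatenate to the answer.

uvuuvuvuuvuuvuvuuvuvuuvuuvuvuuvuuvuvuuvuvuuvuuvuvuuvuvu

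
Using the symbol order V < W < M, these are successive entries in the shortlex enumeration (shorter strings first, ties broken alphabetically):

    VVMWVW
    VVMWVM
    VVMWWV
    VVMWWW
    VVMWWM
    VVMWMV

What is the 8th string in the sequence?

VVMWMM

Stepping forward 2 times from VVMWMV: VVMWMV → VVMWMW, then the target.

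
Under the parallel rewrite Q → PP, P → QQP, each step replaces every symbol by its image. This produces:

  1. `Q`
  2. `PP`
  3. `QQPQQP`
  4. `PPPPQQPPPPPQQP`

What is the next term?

Rewriting the 14 symbols of PPPPQQPPPPPQQP one by one yields QQP QQP QQP QQP PP PP QQP QQP QQP QQP QQP PP PP QQP; concatenated:

QQPQQPQQPQQPPPPPQQPQQPQQPQQPQQPPPPPQQP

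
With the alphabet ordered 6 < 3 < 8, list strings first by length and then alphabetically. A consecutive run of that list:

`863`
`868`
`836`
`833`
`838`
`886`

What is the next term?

The successor of 886 increments the rightmost position that isn't already 8 and resets every position after it to 6.

883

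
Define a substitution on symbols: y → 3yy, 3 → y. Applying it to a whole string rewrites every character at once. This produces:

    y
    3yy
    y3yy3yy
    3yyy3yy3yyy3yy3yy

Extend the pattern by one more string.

Rewriting the 17 symbols of 3yyy3yy3yyy3yy3yy one by one yields y 3yy 3yy 3yy y 3yy 3yy y 3yy 3yy 3yy y 3yy 3yy y 3yy 3yy; concatenated:

y3yy3yy3yyy3yy3yyy3yy3yy3yyy3yy3yyy3yy3yy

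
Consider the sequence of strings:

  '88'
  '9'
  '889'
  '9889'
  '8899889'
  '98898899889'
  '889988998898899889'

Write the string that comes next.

Each term (from the third on) is the two preceding terms concatenated in order: term 3 = 88·9 = 889.
Continuing: 98898899889 · 889988998898899889 gives term 8.

98898899889889988998898899889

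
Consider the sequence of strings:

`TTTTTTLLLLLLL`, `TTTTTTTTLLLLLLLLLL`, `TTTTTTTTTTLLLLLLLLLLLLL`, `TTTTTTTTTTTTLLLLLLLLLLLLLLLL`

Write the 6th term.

TTTTTTTTTTTTTTTTLLLLLLLLLLLLLLLLLLLLLL

Term n consists of 2n+2 T's, followed by 3n+1 L's, where the shown terms are n = 2, 3, 4, 5.
At n = 7 the blocks have lengths 16, 22.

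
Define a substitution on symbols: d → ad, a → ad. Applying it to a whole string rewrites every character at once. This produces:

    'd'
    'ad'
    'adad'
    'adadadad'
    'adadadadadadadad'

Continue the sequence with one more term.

adadadadadadadadadadadadadadadad

φ(adadadadadadadad) expands symbol-by-symbol to ad ad ad ad ad ad ad ad ad ad ad ad ad ad ad ad; joining the 16 pieces gives the next term.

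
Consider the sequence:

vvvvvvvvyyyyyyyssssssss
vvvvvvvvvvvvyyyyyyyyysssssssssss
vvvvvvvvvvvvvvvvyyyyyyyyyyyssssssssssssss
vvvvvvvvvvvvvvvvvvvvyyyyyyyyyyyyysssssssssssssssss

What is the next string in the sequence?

Term n consists of 4n v's, followed by 2n+3 y's, followed by 3n+2 s's, where the shown terms are n = 2, 3, 4, 5.
At n = 6 the blocks have lengths 24, 15, 20.

vvvvvvvvvvvvvvvvvvvvvvvvyyyyyyyyyyyyyyyssssssssssssssssssss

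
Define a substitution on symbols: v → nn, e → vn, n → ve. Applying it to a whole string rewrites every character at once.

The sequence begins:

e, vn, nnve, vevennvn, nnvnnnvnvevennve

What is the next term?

Replace each of the 16 characters of nnvnnnvnvevennve in place — ve ve nn ve ve ve nn ve nn vn nn vn ve ve nn vn — and concatenate.

vevennvevevennvennvnnnvnvevennvn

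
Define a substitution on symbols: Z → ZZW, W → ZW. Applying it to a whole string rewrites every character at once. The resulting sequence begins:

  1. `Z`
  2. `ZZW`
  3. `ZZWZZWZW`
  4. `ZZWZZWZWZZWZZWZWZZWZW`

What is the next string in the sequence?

ZZWZZWZWZZWZZWZWZZWZWZZWZZWZWZZWZZWZWZZWZWZZWZZWZWZZWZW

Replace each of the 21 characters of ZZWZZWZWZZWZZWZWZZWZW in place — ZZW ZZW ZW ZZW ZZW ZW ZZW ZW ZZW ZZW ZW ZZW ZZW ZW ZZW ZW ZZW ZZW ZW ZZW ZW — and concatenate.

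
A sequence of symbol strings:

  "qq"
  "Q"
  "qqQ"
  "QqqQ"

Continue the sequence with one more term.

qqQQqqQ

Each term (from the third on) is the two preceding terms concatenated in order: term 3 = qq·Q = qqQ.
So term 5 is qqQ·QqqQ.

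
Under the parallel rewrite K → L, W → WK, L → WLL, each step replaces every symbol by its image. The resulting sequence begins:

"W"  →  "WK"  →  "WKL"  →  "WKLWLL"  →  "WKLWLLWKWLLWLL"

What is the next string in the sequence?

WKLWLLWKWLLWLLWKLWKWLLWLLWKWLLWLL

Applying the rule to each of the 14 symbols of WKLWLLWKWLLWLL gives the pieces WK L WLL WK WLL WLL WK L WK WLL WLL WK WLL WLL, which concatenate to the answer.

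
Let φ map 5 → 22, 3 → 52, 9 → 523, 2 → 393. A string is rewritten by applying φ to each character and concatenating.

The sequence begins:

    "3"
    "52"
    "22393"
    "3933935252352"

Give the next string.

φ(3933935252352) expands symbol-by-symbol to 52 523 52 52 523 52 22 393 22 393 52 22 393; joining the 13 pieces gives the next term.

5252352525235222393223935222393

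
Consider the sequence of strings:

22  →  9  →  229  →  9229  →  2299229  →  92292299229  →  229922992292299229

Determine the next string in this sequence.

This is a Fibonacci-style word recurrence s(k) = s(k−2)·s(k−1): e.g. 22·9 = 229.
Continuing: 92292299229 · 229922992292299229 gives term 8.

92292299229229922992292299229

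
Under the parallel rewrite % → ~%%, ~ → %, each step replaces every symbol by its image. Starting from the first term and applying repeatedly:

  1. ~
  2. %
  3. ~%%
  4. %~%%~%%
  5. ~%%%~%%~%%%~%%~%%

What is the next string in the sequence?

%~%%~%%~%%%~%%~%%%~%%~%%~%%%~%%~%%%~%%~%%

Replace each of the 17 characters of ~%%%~%%~%%%~%%~%% in place — % ~%% ~%% ~%% % ~%% ~%% % ~%% ~%% ~%% % ~%% ~%% % ~%% ~%% — and concatenate.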